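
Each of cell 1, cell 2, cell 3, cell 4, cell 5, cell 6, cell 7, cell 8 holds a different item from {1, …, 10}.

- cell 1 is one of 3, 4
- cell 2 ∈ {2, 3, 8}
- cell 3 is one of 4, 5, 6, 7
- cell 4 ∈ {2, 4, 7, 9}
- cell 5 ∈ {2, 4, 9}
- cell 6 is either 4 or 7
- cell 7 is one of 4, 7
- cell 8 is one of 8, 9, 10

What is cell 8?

cell 6 and cell 7 share exactly the 2 values {4, 7}; by pigeonhole those values go to them, so strike 4, 7 from cell 1, cell 3, cell 4, cell 5.
cell 1 has just one choice, so cell 1 = 3. So cell 2 can't be 3.
The 2 variables cell 4 and cell 5 are confined to {2, 9}, which locks those values in; drop them from cell 2, cell 8.
cell 2's domain is down to {8}, so cell 2 = 8. So cell 8 can't be 8.
So cell 8 = 10.

10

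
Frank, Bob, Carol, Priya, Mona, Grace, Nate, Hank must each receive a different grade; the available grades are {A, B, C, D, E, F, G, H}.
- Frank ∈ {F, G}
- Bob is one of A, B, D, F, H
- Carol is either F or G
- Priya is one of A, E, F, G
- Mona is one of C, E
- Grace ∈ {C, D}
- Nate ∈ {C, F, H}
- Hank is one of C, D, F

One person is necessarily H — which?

Among the 8 variables, B fits only Bob (and all 8 values in {A, B, C, D, E, F, G, H} must be used), so Bob = B.
The 7 still-open variables draw from only 7 values {A, C, D, E, F, G, H}, so each is used; only Priya can be A, hence Priya = A.
Among the 6 still-open variables, E fits only Mona (and all 6 values in {C, D, E, F, G, H} must be used), so Mona = E.
The 5 still-open variables draw from only 5 values {C, D, F, G, H}, so each is used; only Nate can be H, hence Nate = H.

Nate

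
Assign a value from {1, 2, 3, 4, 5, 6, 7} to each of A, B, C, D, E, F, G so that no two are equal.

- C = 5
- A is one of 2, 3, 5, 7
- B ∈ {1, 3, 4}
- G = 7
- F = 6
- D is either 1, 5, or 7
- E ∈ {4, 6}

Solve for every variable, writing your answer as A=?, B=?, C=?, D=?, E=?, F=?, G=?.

C's domain is down to {5}, so C = 5. Strike 5 from A, D.
F's domain is down to {6}, so F = 6. Eliminate 6 elsewhere: E.
G has just one choice, so G = 7. Remove 7 from A, D.
That leaves D = 1. So B can't be 1.
E must be 4 (only option left). Remove 4 from B.
That leaves B = 3. Strike 3 from A.
A's domain is down to {2}, so A = 2.

A=2, B=3, C=5, D=1, E=4, F=6, G=7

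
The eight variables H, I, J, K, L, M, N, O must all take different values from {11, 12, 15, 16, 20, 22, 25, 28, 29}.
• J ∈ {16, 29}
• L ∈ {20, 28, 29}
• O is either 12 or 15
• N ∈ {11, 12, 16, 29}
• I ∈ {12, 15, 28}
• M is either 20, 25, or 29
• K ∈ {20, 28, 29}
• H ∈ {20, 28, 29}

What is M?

25

The 8 variables together cover exactly {11, 12, 15, 16, 20, 25, 28, 29} — 8 values for 8 variables — and 11 appears only in N's list, so N = 11.
The 7 still-open variables draw from only 7 values {12, 15, 16, 20, 25, 28, 29}, so each is used; only J can be 16, hence J = 16.
Among the 6 still-open variables, 25 fits only M (and all 6 values in {12, 15, 20, 25, 28, 29} must be used), so M = 25.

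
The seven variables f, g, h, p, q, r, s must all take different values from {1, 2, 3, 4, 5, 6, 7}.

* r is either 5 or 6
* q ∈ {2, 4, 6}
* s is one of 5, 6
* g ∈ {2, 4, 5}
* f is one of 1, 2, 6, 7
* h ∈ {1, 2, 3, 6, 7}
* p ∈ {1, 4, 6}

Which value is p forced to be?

1

The 7 variables draw from only 7 values {1, 2, 3, 4, 5, 6, 7}, so each is used; only h can be 3, hence h = 3.
Among the 6 still-open variables, 7 fits only f (and all 6 values in {1, 2, 4, 5, 6, 7} must be used), so f = 7.
The 5 still-open variables together cover exactly {1, 2, 4, 5, 6} — 5 values for 5 variables — and 1 appears only in p's list, so p = 1.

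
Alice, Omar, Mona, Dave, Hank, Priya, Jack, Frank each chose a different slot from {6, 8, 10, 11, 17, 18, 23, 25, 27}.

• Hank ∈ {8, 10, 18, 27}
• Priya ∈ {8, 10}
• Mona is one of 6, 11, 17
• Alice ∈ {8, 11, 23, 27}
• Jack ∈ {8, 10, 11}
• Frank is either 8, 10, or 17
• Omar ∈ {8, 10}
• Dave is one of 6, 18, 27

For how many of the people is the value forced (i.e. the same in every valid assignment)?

4

The 8 variables together cover exactly {6, 8, 10, 11, 17, 18, 23, 27} — 8 values for 8 variables — and 23 appears only in Alice's list, so Alice = 23.
Omar and Priya share exactly the 2 values {8, 10}; by pigeonhole those values go to them, so strike 8, 10 from Hank, Jack, Frank.
Jack's domain is down to {11}, so Jack = 11. Remove 11 from Mona.
Frank has just one choice, so Frank = 17. Eliminate 17 elsewhere: Mona.
Mona must be 6 (only option left). Strike 6 from Dave.
Determined: Alice=23, Mona=6, Jack=11, Frank=17. The other people each still have more than one consistent value. That makes 4.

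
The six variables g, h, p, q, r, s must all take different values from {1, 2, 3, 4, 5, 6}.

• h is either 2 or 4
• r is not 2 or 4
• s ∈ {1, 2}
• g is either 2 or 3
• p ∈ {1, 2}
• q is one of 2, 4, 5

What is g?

The 6 variables draw from only 6 values {1, 2, 3, 4, 5, 6}, so each is used; only r can be 6, hence r = 6.
The 5 still-open variables draw from only 5 values {1, 2, 3, 4, 5}, so each is used; only g can be 3, hence g = 3.

3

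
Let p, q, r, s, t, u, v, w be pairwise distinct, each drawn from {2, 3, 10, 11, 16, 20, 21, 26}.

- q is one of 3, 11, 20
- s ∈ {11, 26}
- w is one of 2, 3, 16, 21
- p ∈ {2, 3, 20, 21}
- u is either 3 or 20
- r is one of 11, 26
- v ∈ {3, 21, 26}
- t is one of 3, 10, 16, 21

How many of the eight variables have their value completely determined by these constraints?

4

Among the 8 variables, 10 fits only t (and all 8 values in {2, 3, 10, 11, 16, 20, 21, 26} must be used), so t = 10.
Among the 7 still-open variables, 16 fits only w (and all 7 values in {2, 3, 11, 16, 20, 21, 26} must be used), so w = 16.
The 6 still-open variables draw from only 6 values {2, 3, 11, 20, 21, 26}, so each is used; only p can be 2, hence p = 2.
The 5 still-open variables draw from only 5 values {3, 11, 20, 21, 26}, so each is used; only v can be 21, hence v = 21.
The 2 variables r and s are confined to {11, 26}, which locks those values in; drop them from q.
Determined: p=2, t=10, v=21, w=16. The other variables each still have more than one consistent value. That makes 4.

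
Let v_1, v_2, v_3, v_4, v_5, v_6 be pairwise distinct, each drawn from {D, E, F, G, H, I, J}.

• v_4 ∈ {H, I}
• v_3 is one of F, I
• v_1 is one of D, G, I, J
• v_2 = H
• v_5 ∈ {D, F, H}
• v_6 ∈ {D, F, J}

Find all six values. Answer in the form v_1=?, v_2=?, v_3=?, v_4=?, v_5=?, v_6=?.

v_2 has just one choice, so v_2 = H. Remove H from v_4, v_5.
v_4 must be I (only option left). Strike I from v_1, v_3.
v_3's domain is down to {F}, so v_3 = F. Strike F from v_5, v_6.
v_5 must be D (only option left). Eliminate D elsewhere: v_1, v_6.
v_6 has just one choice, so v_6 = J. Eliminate J elsewhere: v_1.
v_1 has just one choice, so v_1 = G.

v_1=G, v_2=H, v_3=F, v_4=I, v_5=D, v_6=J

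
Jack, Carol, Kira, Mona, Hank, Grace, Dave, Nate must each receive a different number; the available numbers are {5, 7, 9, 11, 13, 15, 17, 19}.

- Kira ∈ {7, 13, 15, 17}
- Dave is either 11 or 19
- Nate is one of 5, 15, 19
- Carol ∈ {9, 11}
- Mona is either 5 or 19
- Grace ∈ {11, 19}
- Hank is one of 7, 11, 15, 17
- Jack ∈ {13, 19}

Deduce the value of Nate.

Among the 8 variables, 9 fits only Carol (and all 8 values in {5, 7, 9, 11, 13, 15, 17, 19} must be used), so Carol = 9.
Grace and Dave share exactly the 2 values {11, 19}; by pigeonhole those values go to them, so strike 11, 19 from Jack, Mona, Hank, Nate.
That leaves Jack = 13. Eliminate 13 elsewhere: Kira.
Mona's domain is down to {5}, so Mona = 5. So Nate can't be 5.
So Nate = 15.

15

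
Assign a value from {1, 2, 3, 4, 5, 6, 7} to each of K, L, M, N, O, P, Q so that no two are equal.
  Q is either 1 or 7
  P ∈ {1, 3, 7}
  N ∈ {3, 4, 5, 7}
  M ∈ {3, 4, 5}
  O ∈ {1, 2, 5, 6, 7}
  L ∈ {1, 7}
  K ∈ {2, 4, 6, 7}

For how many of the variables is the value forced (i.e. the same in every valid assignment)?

L and Q share exactly the 2 values {1, 7}; by pigeonhole those values go to them, so strike 1, 7 from K, N, O, P.
P must be 3 (only option left). Strike 3 from M, N.
M and N between them cover only {4, 5} — a naked pair. Remove those values from K, O.
Determined: P=3. The other variables each still have more than one consistent value. That makes 1.

1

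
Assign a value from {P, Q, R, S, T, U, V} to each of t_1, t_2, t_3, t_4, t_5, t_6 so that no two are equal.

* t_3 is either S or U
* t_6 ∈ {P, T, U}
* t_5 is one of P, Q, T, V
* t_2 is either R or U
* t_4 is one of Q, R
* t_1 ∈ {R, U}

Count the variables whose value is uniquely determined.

2

t_1 and t_2 share exactly the 2 values {R, U}; by pigeonhole those values go to them, so strike R, U from t_3, t_4, t_6.
That leaves t_3 = S.
t_4's domain is down to {Q}, so t_4 = Q. Eliminate Q elsewhere: t_5.
Determined: t_3=S, t_4=Q. The other variables each still have more than one consistent value. That makes 2.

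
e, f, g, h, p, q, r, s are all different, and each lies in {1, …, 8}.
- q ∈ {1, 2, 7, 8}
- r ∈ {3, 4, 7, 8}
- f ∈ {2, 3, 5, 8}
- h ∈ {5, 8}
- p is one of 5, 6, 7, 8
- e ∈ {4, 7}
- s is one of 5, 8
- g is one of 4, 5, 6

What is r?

Among the 8 variables, 1 fits only q (and all 8 values in {1, 2, 3, 4, 5, 6, 7, 8} must be used), so q = 1.
The 7 still-open variables draw from only 7 values {2, 3, 4, 5, 6, 7, 8}, so each is used; only f can be 2, hence f = 2.
Among the 6 still-open variables, 3 fits only r (and all 6 values in {3, 4, 5, 6, 7, 8} must be used), so r = 3.

3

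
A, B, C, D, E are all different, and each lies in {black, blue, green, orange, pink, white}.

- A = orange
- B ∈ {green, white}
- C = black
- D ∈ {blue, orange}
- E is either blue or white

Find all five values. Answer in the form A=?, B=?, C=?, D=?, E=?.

A=orange, B=green, C=black, D=blue, E=white

A's domain is down to {orange}, so A = orange. Remove orange from D.
C has just one choice, so C = black.
D's domain is down to {blue}, so D = blue. Strike blue from E.
E has just one choice, so E = white. So B can't be white.
B must be green (only option left).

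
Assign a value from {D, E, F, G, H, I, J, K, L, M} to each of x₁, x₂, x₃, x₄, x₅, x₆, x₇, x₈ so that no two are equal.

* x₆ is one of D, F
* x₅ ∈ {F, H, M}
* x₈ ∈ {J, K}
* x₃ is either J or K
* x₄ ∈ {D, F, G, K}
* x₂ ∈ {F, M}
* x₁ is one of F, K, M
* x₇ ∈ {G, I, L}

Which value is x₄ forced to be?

G

The 2 variables x₃ and x₈ are confined to {J, K}, which locks those values in; drop them from x₁, x₄.
The 2 variables x₁ and x₂ are confined to {F, M}, which locks those values in; drop them from x₄, x₅, x₆.
x₅ must be H (only option left).
x₆ must be D (only option left). So x₄ can't be D.
So x₄ = G.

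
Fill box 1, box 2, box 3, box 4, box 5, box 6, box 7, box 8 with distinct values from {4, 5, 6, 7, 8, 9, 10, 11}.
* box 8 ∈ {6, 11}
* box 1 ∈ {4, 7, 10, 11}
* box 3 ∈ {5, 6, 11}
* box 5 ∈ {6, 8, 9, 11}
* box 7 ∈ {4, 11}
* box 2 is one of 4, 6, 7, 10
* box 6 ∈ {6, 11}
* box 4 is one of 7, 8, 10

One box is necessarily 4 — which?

The 8 variables draw from only 8 values {4, 5, 6, 7, 8, 9, 10, 11}, so each is used; only box 3 can be 5, hence box 3 = 5.
The 7 still-open variables draw from only 7 values {4, 6, 7, 8, 9, 10, 11}, so each is used; only box 5 can be 9, hence box 5 = 9.
Among the 6 still-open variables, 8 fits only box 4 (and all 6 values in {4, 6, 7, 8, 10, 11} must be used), so box 4 = 8.
box 6 and box 8 share exactly the 2 values {6, 11}; by pigeonhole those values go to them, so strike 6, 11 from box 1, box 2, box 7.
So 4 goes to box 7.

box 7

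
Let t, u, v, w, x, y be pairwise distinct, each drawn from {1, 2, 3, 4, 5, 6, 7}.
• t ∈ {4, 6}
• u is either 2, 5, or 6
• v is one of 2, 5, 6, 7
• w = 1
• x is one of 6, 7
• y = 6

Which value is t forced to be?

4

w's domain is down to {1}, so w = 1.
y has just one choice, so y = 6. Eliminate 6 elsewhere: t, u, v, x.
So t = 4.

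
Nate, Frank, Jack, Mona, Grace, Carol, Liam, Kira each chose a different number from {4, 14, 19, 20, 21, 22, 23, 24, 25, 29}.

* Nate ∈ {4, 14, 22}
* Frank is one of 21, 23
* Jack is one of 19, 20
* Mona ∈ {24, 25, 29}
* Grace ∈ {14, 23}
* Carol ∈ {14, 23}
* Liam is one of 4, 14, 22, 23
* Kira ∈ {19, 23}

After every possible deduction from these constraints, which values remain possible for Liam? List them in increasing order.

4, 22

Grace and Carol share exactly the 2 values {14, 23}; by pigeonhole those values go to them, so strike 14, 23 from Nate, Frank, Liam, Kira.
Frank must be 21 (only option left).
Kira has just one choice, so Kira = 19. So Jack can't be 19.
Jack has just one choice, so Jack = 20.
No further eliminations apply; Liam can still be any of 4, 22.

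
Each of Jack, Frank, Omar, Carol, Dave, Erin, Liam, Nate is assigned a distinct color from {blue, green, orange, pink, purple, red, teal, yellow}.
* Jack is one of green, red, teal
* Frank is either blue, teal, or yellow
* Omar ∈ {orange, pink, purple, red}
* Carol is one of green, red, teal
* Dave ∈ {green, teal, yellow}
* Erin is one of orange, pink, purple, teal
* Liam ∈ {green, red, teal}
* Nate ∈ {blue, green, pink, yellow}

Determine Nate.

The 3 variables Jack, Carol, Liam are confined to {green, red, teal}, which locks those values in; drop them from Frank, Omar, Dave, Erin, Nate.
Dave must be yellow (only option left). Remove yellow from Frank, Nate.
Frank has just one choice, so Frank = blue. Remove blue from Nate.
So Nate = pink.

pink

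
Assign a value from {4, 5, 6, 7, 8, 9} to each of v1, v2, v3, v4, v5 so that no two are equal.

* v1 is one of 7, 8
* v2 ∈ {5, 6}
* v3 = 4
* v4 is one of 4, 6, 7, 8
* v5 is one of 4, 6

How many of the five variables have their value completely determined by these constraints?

v3 has just one choice, so v3 = 4. Eliminate 4 elsewhere: v4, v5.
v5 must be 6 (only option left). Strike 6 from v2, v4.
v2's domain is down to {5}, so v2 = 5.
Determined: v2=5, v3=4, v5=6. The other variables each still have more than one consistent value. That makes 3.

3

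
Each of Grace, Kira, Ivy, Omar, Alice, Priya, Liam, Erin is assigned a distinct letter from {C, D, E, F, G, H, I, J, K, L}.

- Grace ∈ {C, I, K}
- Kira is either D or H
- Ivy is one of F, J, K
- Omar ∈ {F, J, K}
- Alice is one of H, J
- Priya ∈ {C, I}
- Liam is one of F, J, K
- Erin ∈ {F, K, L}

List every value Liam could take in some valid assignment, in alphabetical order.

F, J, K

The 8 variables together cover exactly {C, D, F, H, I, J, K, L} — 8 values for 8 variables — and D appears only in Kira's list, so Kira = D.
The 7 still-open variables draw from only 7 values {C, F, H, I, J, K, L}, so each is used; only Alice can be H, hence Alice = H.
Among the 6 still-open variables, L fits only Erin (and all 6 values in {C, F, I, J, K, L} must be used), so Erin = L.
The 3 variables Ivy, Omar, Liam are confined to {F, J, K}, which locks those values in; drop them from Grace.
No further eliminations apply; Liam can still be any of F, J, K.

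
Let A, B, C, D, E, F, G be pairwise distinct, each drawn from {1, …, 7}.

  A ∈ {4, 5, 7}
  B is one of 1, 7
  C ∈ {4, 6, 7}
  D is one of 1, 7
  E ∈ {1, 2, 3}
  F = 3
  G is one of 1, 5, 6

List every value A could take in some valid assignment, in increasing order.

F's domain is down to {3}, so F = 3. Remove 3 from E.
The 6 still-open variables together cover exactly {1, 2, 4, 5, 6, 7} — 6 values for 6 variables — and 2 appears only in E's list, so E = 2.
B and D share exactly the 2 values {1, 7}; by pigeonhole those values go to them, so strike 1, 7 from A, C, G.
No further eliminations apply; A can still be any of 4, 5.

4, 5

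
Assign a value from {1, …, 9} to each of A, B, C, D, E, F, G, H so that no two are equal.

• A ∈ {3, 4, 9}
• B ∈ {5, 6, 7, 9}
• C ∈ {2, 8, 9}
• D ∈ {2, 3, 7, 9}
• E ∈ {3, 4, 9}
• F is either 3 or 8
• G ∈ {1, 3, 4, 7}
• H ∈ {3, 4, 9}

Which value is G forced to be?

1

A, E, H share exactly the 3 values {3, 4, 9}; by pigeonhole those values go to them, so strike 3, 4, 9 from B, C, D, F, G.
That leaves F = 8. Strike 8 from C.
C's domain is down to {2}, so C = 2. Eliminate 2 elsewhere: D.
D must be 7 (only option left). So B, G can't be 7.
So G = 1.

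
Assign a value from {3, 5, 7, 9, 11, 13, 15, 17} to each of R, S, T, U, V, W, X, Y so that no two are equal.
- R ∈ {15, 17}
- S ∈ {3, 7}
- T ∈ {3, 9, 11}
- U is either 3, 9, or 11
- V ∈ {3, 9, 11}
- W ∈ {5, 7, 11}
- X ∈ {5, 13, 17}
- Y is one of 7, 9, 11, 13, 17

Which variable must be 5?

W

The 8 variables draw from only 8 values {3, 5, 7, 9, 11, 13, 15, 17}, so each is used; only R can be 15, hence R = 15.
The 3 variables T, U, V are confined to {3, 9, 11}, which locks those values in; drop them from S, W, Y.
S's domain is down to {7}, so S = 7. Remove 7 from W, Y.
So 5 goes to W.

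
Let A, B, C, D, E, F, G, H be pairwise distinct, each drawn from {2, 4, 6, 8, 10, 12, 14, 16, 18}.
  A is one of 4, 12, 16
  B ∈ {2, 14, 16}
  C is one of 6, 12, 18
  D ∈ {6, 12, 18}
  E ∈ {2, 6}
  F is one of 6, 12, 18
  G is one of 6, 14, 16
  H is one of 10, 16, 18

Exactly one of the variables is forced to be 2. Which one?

E

The 8 variables draw from only 8 values {2, 4, 6, 10, 12, 14, 16, 18}, so each is used; only A can be 4, hence A = 4.
Among the 7 still-open variables, 10 fits only H (and all 7 values in {2, 6, 10, 12, 14, 16, 18} must be used), so H = 10.
The 3 variables C, D, F are confined to {6, 12, 18}, which locks those values in; drop them from E, G.
So 2 goes to E.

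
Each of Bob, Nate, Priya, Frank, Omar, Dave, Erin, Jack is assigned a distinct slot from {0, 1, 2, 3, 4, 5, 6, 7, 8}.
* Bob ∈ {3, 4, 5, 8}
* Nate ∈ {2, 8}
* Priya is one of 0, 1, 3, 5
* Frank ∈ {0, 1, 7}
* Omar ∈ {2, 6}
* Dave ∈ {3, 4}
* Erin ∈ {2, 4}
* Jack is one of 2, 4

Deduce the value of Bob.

5

Erin and Jack share exactly the 2 values {2, 4}; by pigeonhole those values go to them, so strike 2, 4 from Bob, Nate, Omar, Dave.
Nate must be 8 (only option left). Eliminate 8 elsewhere: Bob.
Omar has just one choice, so Omar = 6.
That leaves Dave = 3. Eliminate 3 elsewhere: Bob, Priya.
So Bob = 5.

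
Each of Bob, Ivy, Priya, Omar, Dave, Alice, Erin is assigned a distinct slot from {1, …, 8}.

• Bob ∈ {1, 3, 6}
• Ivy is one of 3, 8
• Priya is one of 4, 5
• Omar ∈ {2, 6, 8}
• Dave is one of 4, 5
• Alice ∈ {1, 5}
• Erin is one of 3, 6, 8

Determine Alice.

1

The 7 variables draw from only 7 values {1, 2, 3, 4, 5, 6, 8}, so each is used; only Omar can be 2, hence Omar = 2.
Priya and Dave between them cover only {4, 5} — a naked pair. Remove those values from Alice.
So Alice = 1.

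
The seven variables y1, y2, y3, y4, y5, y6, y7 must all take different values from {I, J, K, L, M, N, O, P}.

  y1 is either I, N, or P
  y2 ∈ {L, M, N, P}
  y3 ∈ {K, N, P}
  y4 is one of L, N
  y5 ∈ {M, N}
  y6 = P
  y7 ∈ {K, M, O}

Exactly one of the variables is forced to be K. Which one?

y3

y6 must be P (only option left). So y1, y2, y3 can't be P.
The 6 still-open variables draw from only 6 values {I, K, L, M, N, O}, so each is used; only y1 can be I, hence y1 = I.
The 5 still-open variables draw from only 5 values {K, L, M, N, O}, so each is used; only y7 can be O, hence y7 = O.
The 4 still-open variables together cover exactly {K, L, M, N} — 4 values for 4 variables — and K appears only in y3's list, so y3 = K.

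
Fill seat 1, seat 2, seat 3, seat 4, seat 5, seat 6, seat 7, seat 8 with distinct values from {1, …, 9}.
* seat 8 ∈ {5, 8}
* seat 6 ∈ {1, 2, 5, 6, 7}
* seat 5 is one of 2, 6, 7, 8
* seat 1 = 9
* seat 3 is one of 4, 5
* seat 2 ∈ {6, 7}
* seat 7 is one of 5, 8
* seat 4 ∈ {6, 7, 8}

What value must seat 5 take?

2

seat 1 must be 9 (only option left).
The 7 still-open variables together cover exactly {1, 2, 4, 5, 6, 7, 8} — 7 values for 7 variables — and 1 appears only in seat 6's list, so seat 6 = 1.
The 6 still-open variables together cover exactly {2, 4, 5, 6, 7, 8} — 6 values for 6 variables — and 2 appears only in seat 5's list, so seat 5 = 2.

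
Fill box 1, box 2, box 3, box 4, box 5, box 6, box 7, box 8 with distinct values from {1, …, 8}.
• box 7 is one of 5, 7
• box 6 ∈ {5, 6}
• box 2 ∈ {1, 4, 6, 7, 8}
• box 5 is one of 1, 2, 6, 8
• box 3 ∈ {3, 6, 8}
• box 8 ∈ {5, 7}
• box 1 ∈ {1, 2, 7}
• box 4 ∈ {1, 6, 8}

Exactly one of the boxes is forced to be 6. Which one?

Among the 8 variables, 3 fits only box 3 (and all 8 values in {1, 2, 3, 4, 5, 6, 7, 8} must be used), so box 3 = 3.
Among the 7 still-open variables, 4 fits only box 2 (and all 7 values in {1, 2, 4, 5, 6, 7, 8} must be used), so box 2 = 4.
The 2 variables box 7 and box 8 are confined to {5, 7}, which locks those values in; drop them from box 1, box 6.
So 6 goes to box 6.

box 6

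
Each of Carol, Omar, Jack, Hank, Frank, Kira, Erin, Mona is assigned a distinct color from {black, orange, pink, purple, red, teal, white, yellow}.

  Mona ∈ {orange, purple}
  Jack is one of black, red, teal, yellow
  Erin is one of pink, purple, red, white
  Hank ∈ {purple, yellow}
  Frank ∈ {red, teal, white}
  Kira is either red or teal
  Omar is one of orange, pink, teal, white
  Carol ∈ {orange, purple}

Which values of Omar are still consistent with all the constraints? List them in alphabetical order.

The 8 variables together cover exactly {black, orange, pink, purple, red, teal, white, yellow} — 8 values for 8 variables — and black appears only in Jack's list, so Jack = black.
The 7 still-open variables together cover exactly {orange, pink, purple, red, teal, white, yellow} — 7 values for 7 variables — and yellow appears only in Hank's list, so Hank = yellow.
Carol and Mona share exactly the 2 values {orange, purple}; by pigeonhole those values go to them, so strike orange, purple from Omar, Erin.
No further eliminations apply; Omar can still be any of pink, teal, white.

pink, teal, white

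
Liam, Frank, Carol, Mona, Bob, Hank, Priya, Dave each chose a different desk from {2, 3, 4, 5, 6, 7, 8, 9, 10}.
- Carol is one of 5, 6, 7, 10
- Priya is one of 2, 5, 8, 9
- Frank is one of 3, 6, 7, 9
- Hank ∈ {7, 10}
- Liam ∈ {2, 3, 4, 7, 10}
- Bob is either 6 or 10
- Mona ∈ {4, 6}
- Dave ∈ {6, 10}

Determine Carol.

The 2 variables Bob and Dave are confined to {6, 10}, which locks those values in; drop them from Liam, Frank, Carol, Mona, Hank.
Mona has just one choice, so Mona = 4. Eliminate 4 elsewhere: Liam.
Hank's domain is down to {7}, so Hank = 7. Strike 7 from Liam, Frank, Carol.
So Carol = 5.

5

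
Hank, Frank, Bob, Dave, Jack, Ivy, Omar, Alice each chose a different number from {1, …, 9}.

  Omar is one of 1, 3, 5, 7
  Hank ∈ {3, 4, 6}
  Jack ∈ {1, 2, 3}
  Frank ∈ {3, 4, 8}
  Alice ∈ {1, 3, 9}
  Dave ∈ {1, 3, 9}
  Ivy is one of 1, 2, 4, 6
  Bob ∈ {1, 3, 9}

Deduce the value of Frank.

8

Bob, Dave, Alice share exactly the 3 values {1, 3, 9}; by pigeonhole those values go to them, so strike 1, 3, 9 from Hank, Frank, Jack, Ivy, Omar.
Jack must be 2 (only option left). Strike 2 from Ivy.
Hank and Ivy share exactly the 2 values {4, 6}; by pigeonhole those values go to them, so strike 4, 6 from Frank.
So Frank = 8.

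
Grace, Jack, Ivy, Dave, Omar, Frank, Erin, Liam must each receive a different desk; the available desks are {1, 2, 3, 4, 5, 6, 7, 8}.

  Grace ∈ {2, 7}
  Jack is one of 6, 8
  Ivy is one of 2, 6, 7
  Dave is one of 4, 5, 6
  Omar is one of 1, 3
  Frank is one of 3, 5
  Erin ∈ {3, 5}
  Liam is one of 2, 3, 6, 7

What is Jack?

8

Among the 8 variables, 1 fits only Omar (and all 8 values in {1, 2, 3, 4, 5, 6, 7, 8} must be used), so Omar = 1.
The 7 still-open variables together cover exactly {2, 3, 4, 5, 6, 7, 8} — 7 values for 7 variables — and 4 appears only in Dave's list, so Dave = 4.
The 6 still-open variables draw from only 6 values {2, 3, 5, 6, 7, 8}, so each is used; only Jack can be 8, hence Jack = 8.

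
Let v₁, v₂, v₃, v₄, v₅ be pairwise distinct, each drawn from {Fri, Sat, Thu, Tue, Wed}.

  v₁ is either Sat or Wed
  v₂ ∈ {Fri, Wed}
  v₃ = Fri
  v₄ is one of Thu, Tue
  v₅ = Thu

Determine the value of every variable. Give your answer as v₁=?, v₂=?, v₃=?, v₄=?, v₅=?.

v₃ has just one choice, so v₃ = Fri. Eliminate Fri elsewhere: v₂.
v₅ must be Thu (only option left). Eliminate Thu elsewhere: v₄.
v₂'s domain is down to {Wed}, so v₂ = Wed. Remove Wed from v₁.
That leaves v₄ = Tue.
v₁ has just one choice, so v₁ = Sat.

v₁=Sat, v₂=Wed, v₃=Fri, v₄=Tue, v₅=Thu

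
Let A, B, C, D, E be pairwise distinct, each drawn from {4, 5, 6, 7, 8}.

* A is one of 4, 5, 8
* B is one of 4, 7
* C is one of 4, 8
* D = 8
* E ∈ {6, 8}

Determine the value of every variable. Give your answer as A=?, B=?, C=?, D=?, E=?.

A=5, B=7, C=4, D=8, E=6

D has just one choice, so D = 8. So A, C, E can't be 8.
E's domain is down to {6}, so E = 6.
C must be 4 (only option left). Strike 4 from A, B.
A must be 5 (only option left).
B has just one choice, so B = 7.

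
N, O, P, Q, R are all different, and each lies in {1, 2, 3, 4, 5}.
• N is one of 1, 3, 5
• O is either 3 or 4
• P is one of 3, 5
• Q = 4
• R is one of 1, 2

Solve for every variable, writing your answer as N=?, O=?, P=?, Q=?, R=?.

Q has just one choice, so Q = 4. Eliminate 4 elsewhere: O.
O has just one choice, so O = 3. Strike 3 from N, P.
P has just one choice, so P = 5. Eliminate 5 elsewhere: N.
N must be 1 (only option left). So R can't be 1.
That leaves R = 2.

N=1, O=3, P=5, Q=4, R=2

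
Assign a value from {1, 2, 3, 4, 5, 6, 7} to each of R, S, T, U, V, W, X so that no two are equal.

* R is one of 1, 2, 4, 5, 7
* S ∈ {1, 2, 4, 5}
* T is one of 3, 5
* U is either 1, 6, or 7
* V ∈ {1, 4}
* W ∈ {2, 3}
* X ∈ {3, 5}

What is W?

2

The 7 variables draw from only 7 values {1, 2, 3, 4, 5, 6, 7}, so each is used; only U can be 6, hence U = 6.
The 6 still-open variables draw from only 6 values {1, 2, 3, 4, 5, 7}, so each is used; only R can be 7, hence R = 7.
The 2 variables T and X are confined to {3, 5}, which locks those values in; drop them from S, W.
So W = 2.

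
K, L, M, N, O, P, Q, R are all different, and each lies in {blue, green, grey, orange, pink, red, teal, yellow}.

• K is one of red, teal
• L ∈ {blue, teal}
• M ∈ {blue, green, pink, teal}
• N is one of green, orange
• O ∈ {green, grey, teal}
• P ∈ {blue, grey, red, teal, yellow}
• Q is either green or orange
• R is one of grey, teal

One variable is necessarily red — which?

K

Among the 8 variables, pink fits only M (and all 8 values in {blue, green, grey, orange, pink, red, teal, yellow} must be used), so M = pink.
The 7 still-open variables draw from only 7 values {blue, green, grey, orange, red, teal, yellow}, so each is used; only P can be yellow, hence P = yellow.
The 6 still-open variables draw from only 6 values {blue, green, grey, orange, red, teal}, so each is used; only L can be blue, hence L = blue.
Among the 5 still-open variables, red fits only K (and all 5 values in {green, grey, orange, red, teal} must be used), so K = red.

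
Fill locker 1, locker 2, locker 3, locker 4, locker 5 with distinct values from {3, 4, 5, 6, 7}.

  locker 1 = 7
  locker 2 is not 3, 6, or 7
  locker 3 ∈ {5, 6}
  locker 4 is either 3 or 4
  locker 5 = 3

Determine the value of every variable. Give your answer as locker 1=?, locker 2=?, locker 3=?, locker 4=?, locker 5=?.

locker 1=7, locker 2=5, locker 3=6, locker 4=4, locker 5=3

locker 1 has just one choice, so locker 1 = 7.
locker 5 has just one choice, so locker 5 = 3. Strike 3 from locker 4.
locker 4 must be 4 (only option left). So locker 2 can't be 4.
locker 2's domain is down to {5}, so locker 2 = 5. Eliminate 5 elsewhere: locker 3.
locker 3 has just one choice, so locker 3 = 6.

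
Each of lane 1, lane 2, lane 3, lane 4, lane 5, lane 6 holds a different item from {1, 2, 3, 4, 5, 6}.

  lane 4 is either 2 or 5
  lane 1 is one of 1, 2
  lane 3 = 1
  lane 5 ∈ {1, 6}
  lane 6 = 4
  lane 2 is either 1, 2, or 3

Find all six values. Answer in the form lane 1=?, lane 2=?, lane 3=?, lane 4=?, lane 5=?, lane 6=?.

lane 1=2, lane 2=3, lane 3=1, lane 4=5, lane 5=6, lane 6=4

lane 3 must be 1 (only option left). So lane 1, lane 2, lane 5 can't be 1.
That leaves lane 5 = 6.
lane 6 has just one choice, so lane 6 = 4.
lane 1 must be 2 (only option left). Strike 2 from lane 2, lane 4.
That leaves lane 2 = 3.
lane 4 has just one choice, so lane 4 = 5.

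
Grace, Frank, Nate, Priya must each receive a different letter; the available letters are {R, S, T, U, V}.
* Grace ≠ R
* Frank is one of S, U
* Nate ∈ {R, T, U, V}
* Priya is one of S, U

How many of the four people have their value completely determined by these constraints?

0

Frank and Priya share exactly the 2 values {S, U}; by pigeonhole those values go to them, so strike S, U from Grace, Nate.
Determined: none. The other people each still have more than one consistent value. That makes 0.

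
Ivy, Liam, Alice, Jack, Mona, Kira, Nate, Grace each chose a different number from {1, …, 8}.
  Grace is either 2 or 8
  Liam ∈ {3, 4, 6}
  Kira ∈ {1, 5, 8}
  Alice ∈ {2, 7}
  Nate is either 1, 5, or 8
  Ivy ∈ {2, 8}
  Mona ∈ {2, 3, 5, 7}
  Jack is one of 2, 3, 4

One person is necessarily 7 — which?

Alice

Among the 8 variables, 6 fits only Liam (and all 8 values in {1, 2, 3, 4, 5, 6, 7, 8} must be used), so Liam = 6.
The 7 still-open variables draw from only 7 values {1, 2, 3, 4, 5, 7, 8}, so each is used; only Jack can be 4, hence Jack = 4.
The 6 still-open variables together cover exactly {1, 2, 3, 5, 7, 8} — 6 values for 6 variables — and 3 appears only in Mona's list, so Mona = 3.
The 5 still-open variables draw from only 5 values {1, 2, 5, 7, 8}, so each is used; only Alice can be 7, hence Alice = 7.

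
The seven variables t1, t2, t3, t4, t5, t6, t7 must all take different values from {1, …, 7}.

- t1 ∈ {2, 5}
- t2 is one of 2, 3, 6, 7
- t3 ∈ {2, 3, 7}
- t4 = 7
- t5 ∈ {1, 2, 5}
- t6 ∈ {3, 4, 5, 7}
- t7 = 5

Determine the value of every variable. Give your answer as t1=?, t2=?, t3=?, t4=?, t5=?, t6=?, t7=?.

t4 has just one choice, so t4 = 7. Eliminate 7 elsewhere: t2, t3, t6.
t7's domain is down to {5}, so t7 = 5. Strike 5 from t1, t5, t6.
t1 has just one choice, so t1 = 2. Remove 2 from t2, t3, t5.
t3's domain is down to {3}, so t3 = 3. Strike 3 from t2, t6.
t5 must be 1 (only option left).
t6 has just one choice, so t6 = 4.
t2 must be 6 (only option left).

t1=2, t2=6, t3=3, t4=7, t5=1, t6=4, t7=5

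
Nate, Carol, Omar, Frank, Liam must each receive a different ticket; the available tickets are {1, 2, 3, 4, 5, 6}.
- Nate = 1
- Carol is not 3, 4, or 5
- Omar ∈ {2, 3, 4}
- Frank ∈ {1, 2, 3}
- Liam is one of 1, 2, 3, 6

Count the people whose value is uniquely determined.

2

Nate has just one choice, so Nate = 1. Strike 1 from Carol, Frank, Liam.
The 4 still-open variables together cover exactly {2, 3, 4, 6} — 4 values for 4 variables — and 4 appears only in Omar's list, so Omar = 4.
Determined: Nate=1, Omar=4. The other people each still have more than one consistent value. That makes 2.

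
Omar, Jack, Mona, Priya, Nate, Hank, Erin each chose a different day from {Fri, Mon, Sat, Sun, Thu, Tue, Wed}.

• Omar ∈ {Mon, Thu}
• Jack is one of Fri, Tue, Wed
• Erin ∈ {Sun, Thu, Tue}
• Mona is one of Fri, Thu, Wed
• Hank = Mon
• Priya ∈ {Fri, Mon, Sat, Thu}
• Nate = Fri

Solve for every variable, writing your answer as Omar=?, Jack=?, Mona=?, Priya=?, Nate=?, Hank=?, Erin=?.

Omar=Thu, Jack=Tue, Mona=Wed, Priya=Sat, Nate=Fri, Hank=Mon, Erin=Sun

Nate's domain is down to {Fri}, so Nate = Fri. Eliminate Fri elsewhere: Jack, Mona, Priya.
That leaves Hank = Mon. Strike Mon from Omar, Priya.
Omar's domain is down to {Thu}, so Omar = Thu. Eliminate Thu elsewhere: Mona, Priya, Erin.
Mona must be Wed (only option left). Strike Wed from Jack.
Priya must be Sat (only option left).
Jack has just one choice, so Jack = Tue. Strike Tue from Erin.
That leaves Erin = Sun.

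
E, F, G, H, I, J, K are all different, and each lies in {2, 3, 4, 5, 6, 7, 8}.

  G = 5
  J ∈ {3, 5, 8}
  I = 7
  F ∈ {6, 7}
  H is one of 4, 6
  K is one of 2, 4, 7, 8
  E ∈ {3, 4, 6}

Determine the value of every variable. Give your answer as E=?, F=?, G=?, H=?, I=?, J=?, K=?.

G must be 5 (only option left). Remove 5 from J.
I must be 7 (only option left). So F, K can't be 7.
F has just one choice, so F = 6. Eliminate 6 elsewhere: E, H.
H must be 4 (only option left). Strike 4 from E, K.
E must be 3 (only option left). Eliminate 3 elsewhere: J.
J has just one choice, so J = 8. Strike 8 from K.
K must be 2 (only option left).

E=3, F=6, G=5, H=4, I=7, J=8, K=2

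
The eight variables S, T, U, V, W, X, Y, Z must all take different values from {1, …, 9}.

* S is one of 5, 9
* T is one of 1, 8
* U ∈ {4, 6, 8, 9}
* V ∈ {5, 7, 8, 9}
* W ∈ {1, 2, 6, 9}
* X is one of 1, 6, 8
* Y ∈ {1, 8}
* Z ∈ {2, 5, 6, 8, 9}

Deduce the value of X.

6

Among the 8 variables, 4 fits only U (and all 8 values in {1, 2, 4, 5, 6, 7, 8, 9} must be used), so U = 4.
Among the 7 still-open variables, 7 fits only V (and all 7 values in {1, 2, 5, 6, 7, 8, 9} must be used), so V = 7.
T and Y share exactly the 2 values {1, 8}; by pigeonhole those values go to them, so strike 1, 8 from W, X, Z.
So X = 6.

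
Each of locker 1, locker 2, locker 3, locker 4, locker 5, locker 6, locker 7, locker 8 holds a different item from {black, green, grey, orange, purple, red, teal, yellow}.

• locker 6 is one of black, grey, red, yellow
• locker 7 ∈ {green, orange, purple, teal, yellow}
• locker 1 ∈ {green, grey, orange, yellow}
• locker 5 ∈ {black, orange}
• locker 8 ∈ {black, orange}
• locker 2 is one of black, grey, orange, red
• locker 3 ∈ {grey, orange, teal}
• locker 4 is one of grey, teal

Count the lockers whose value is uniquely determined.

Among the 8 variables, purple fits only locker 7 (and all 8 values in {black, green, grey, orange, purple, red, teal, yellow} must be used), so locker 7 = purple.
The 7 still-open variables draw from only 7 values {black, green, grey, orange, red, teal, yellow}, so each is used; only locker 1 can be green, hence locker 1 = green.
Among the 6 still-open variables, yellow fits only locker 6 (and all 6 values in {black, grey, orange, red, teal, yellow} must be used), so locker 6 = yellow.
The 5 still-open variables together cover exactly {black, grey, orange, red, teal} — 5 values for 5 variables — and red appears only in locker 2's list, so locker 2 = red.
locker 5 and locker 8 share exactly the 2 values {black, orange}; by pigeonhole those values go to them, so strike black, orange from locker 3.
Determined: locker 1=green, locker 2=red, locker 6=yellow, locker 7=purple. The other lockers each still have more than one consistent value. That makes 4.

4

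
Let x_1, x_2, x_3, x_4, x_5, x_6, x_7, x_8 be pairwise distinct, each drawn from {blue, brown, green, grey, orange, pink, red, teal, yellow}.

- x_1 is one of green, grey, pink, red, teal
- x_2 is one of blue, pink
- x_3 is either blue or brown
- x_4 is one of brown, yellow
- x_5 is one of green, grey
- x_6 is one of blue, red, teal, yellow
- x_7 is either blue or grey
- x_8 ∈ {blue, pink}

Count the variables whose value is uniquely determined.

The 2 variables x_2 and x_8 are confined to {blue, pink}, which locks those values in; drop them from x_1, x_3, x_6, x_7.
x_3 must be brown (only option left). Strike brown from x_4.
x_4 must be yellow (only option left). Eliminate yellow elsewhere: x_6.
x_7 has just one choice, so x_7 = grey. Remove grey from x_1, x_5.
x_5's domain is down to {green}, so x_5 = green. Remove green from x_1.
Determined: x_3=brown, x_4=yellow, x_5=green, x_7=grey. The other variables each still have more than one consistent value. That makes 4.

4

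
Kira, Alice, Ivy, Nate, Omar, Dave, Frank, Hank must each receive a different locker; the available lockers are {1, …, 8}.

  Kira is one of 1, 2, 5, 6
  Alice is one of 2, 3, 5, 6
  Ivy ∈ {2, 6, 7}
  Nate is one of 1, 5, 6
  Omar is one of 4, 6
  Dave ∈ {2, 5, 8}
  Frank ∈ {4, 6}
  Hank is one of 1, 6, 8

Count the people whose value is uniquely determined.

2

The 8 variables together cover exactly {1, 2, 3, 4, 5, 6, 7, 8} — 8 values for 8 variables — and 3 appears only in Alice's list, so Alice = 3.
Among the 7 still-open variables, 7 fits only Ivy (and all 7 values in {1, 2, 4, 5, 6, 7, 8} must be used), so Ivy = 7.
The 2 variables Omar and Frank are confined to {4, 6}, which locks those values in; drop them from Kira, Nate, Hank.
Determined: Alice=3, Ivy=7. The other people each still have more than one consistent value. That makes 2.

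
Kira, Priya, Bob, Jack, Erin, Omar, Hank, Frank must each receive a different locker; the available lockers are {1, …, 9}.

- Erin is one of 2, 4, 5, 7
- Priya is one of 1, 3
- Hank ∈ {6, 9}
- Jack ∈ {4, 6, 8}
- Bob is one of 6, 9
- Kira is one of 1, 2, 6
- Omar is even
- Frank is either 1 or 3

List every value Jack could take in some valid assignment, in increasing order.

The 2 variables Priya and Frank are confined to {1, 3}, which locks those values in; drop them from Kira.
Bob and Hank between them cover only {6, 9} — a naked pair. Remove those values from Kira, Jack, Omar.
Kira has just one choice, so Kira = 2. Eliminate 2 elsewhere: Erin, Omar.
Jack and Omar between them cover only {4, 8} — a naked pair. Remove those values from Erin.
No further eliminations apply; Jack can still be any of 4, 8.

4, 8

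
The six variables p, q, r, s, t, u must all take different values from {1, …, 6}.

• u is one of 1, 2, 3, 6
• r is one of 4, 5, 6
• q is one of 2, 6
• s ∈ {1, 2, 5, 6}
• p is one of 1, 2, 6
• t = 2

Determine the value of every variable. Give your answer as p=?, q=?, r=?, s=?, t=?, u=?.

p=1, q=6, r=4, s=5, t=2, u=3

t's domain is down to {2}, so t = 2. Strike 2 from p, q, s, u.
q's domain is down to {6}, so q = 6. So p, r, s, u can't be 6.
p's domain is down to {1}, so p = 1. Strike 1 from s, u.
s has just one choice, so s = 5. Eliminate 5 elsewhere: r.
That leaves u = 3.
That leaves r = 4.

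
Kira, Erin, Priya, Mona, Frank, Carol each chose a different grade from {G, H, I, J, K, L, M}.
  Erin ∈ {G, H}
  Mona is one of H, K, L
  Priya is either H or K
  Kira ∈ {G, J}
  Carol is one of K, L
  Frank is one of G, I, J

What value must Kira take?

Among the 6 variables, I fits only Frank (and all 6 values in {G, H, I, J, K, L} must be used), so Frank = I.
Among the 5 still-open variables, J fits only Kira (and all 5 values in {G, H, J, K, L} must be used), so Kira = J.

J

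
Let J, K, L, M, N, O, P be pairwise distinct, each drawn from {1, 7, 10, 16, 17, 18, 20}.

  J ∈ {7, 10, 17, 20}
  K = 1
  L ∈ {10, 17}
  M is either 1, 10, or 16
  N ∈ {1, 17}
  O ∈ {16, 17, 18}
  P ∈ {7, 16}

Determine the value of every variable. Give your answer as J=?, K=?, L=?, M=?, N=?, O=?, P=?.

K must be 1 (only option left). Remove 1 from M, N.
N's domain is down to {17}, so N = 17. Remove 17 from J, L, O.
L must be 10 (only option left). Eliminate 10 elsewhere: J, M.
M has just one choice, so M = 16. So O, P can't be 16.
O has just one choice, so O = 18.
That leaves P = 7. Remove 7 from J.
J's domain is down to {20}, so J = 20.

J=20, K=1, L=10, M=16, N=17, O=18, P=7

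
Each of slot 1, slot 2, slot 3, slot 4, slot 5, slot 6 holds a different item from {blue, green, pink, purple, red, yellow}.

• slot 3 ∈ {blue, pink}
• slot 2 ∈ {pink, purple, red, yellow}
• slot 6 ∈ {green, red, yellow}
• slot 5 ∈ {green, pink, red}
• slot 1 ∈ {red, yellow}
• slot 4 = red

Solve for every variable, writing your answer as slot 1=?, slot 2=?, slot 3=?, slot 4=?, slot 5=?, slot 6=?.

slot 1=yellow, slot 2=purple, slot 3=blue, slot 4=red, slot 5=pink, slot 6=green

slot 4's domain is down to {red}, so slot 4 = red. So slot 1, slot 2, slot 5, slot 6 can't be red.
slot 1's domain is down to {yellow}, so slot 1 = yellow. Eliminate yellow elsewhere: slot 2, slot 6.
slot 6 must be green (only option left). So slot 5 can't be green.
slot 5 has just one choice, so slot 5 = pink. So slot 2, slot 3 can't be pink.
slot 2 must be purple (only option left).
slot 3 has just one choice, so slot 3 = blue.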